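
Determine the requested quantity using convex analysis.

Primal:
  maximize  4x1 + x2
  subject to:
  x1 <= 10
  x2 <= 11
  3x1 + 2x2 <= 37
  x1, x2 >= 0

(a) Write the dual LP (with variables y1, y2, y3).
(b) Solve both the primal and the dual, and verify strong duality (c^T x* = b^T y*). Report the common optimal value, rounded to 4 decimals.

The standard primal-dual pair for 'max c^T x s.t. A x <= b, x >= 0' is:
  Dual:  min b^T y  s.t.  A^T y >= c,  y >= 0.

So the dual LP is:
  minimize  10y1 + 11y2 + 37y3
  subject to:
    y1 + 3y3 >= 4
    y2 + 2y3 >= 1
    y1, y2, y3 >= 0

Solving the primal: x* = (10, 3.5).
  primal value c^T x* = 43.5.
Solving the dual: y* = (2.5, 0, 0.5).
  dual value b^T y* = 43.5.
Strong duality: c^T x* = b^T y*. Confirmed.

43.5


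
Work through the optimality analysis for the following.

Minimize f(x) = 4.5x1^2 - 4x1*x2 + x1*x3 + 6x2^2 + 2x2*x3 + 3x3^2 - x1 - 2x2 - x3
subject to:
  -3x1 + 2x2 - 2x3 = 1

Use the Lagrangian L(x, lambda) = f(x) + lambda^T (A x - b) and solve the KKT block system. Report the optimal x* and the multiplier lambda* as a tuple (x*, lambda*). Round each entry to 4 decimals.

Form the Lagrangian:
  L(x, lambda) = (1/2) x^T Q x + c^T x + lambda^T (A x - b)
Stationarity (grad_x L = 0): Q x + c + A^T lambda = 0.
Primal feasibility: A x = b.

This gives the KKT block system:
  [ Q   A^T ] [ x     ]   [-c ]
  [ A    0  ] [ lambda ] = [ b ]

Solving the linear system:
  x*      = (0.0294, 0.3382, -0.2059)
  lambda* = (-0.7647)
  f(x*)   = 0.1324

x* = (0.0294, 0.3382, -0.2059), lambda* = (-0.7647)


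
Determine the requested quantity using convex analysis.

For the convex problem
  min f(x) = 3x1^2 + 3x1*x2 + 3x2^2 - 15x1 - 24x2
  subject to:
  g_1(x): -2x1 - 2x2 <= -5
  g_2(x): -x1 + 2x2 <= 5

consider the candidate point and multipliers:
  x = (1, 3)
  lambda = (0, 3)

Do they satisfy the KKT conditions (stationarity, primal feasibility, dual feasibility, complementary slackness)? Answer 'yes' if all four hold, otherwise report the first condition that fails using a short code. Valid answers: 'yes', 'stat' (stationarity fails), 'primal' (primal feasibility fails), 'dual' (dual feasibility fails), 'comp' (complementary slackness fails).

Gradient of f: grad f(x) = Q x + c = (0, -3)
Constraint values g_i(x) = a_i^T x - b_i:
  g_1((1, 3)) = -3
  g_2((1, 3)) = 0
Stationarity residual: grad f(x) + sum_i lambda_i a_i = (-3, 3)
  -> stationarity FAILS
Primal feasibility (all g_i <= 0): OK
Dual feasibility (all lambda_i >= 0): OK
Complementary slackness (lambda_i * g_i(x) = 0 for all i): OK

Verdict: the first failing condition is stationarity -> stat.

stat


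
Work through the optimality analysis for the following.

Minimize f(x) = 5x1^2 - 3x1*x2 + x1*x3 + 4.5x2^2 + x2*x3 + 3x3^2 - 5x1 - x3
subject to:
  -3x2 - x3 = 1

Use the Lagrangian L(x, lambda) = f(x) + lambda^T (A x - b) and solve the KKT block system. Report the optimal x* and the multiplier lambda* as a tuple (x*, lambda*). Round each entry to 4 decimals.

Form the Lagrangian:
  L(x, lambda) = (1/2) x^T Q x + c^T x + lambda^T (A x - b)
Stationarity (grad_x L = 0): Q x + c + A^T lambda = 0.
Primal feasibility: A x = b.

This gives the KKT block system:
  [ Q   A^T ] [ x     ]   [-c ]
  [ A    0  ] [ lambda ] = [ b ]

Solving the linear system:
  x*      = (0.4157, -0.3071, -0.0787)
  lambda* = (-1.3633)
  f(x*)   = -0.3184

x* = (0.4157, -0.3071, -0.0787), lambda* = (-1.3633)


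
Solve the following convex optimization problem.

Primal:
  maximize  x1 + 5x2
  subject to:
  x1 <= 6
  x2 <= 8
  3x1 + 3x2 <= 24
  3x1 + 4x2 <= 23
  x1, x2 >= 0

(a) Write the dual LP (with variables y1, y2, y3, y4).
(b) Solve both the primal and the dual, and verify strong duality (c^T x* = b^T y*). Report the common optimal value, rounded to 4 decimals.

The standard primal-dual pair for 'max c^T x s.t. A x <= b, x >= 0' is:
  Dual:  min b^T y  s.t.  A^T y >= c,  y >= 0.

So the dual LP is:
  minimize  6y1 + 8y2 + 24y3 + 23y4
  subject to:
    y1 + 3y3 + 3y4 >= 1
    y2 + 3y3 + 4y4 >= 5
    y1, y2, y3, y4 >= 0

Solving the primal: x* = (0, 5.75).
  primal value c^T x* = 28.75.
Solving the dual: y* = (0, 0, 0, 1.25).
  dual value b^T y* = 28.75.
Strong duality: c^T x* = b^T y*. Confirmed.

28.75


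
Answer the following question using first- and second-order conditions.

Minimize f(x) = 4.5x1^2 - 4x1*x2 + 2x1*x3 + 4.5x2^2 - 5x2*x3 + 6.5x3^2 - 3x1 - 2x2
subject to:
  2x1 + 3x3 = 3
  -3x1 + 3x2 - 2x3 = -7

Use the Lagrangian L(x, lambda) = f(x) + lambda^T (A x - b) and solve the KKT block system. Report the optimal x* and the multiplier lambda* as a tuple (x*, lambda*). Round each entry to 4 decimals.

Form the Lagrangian:
  L(x, lambda) = (1/2) x^T Q x + c^T x + lambda^T (A x - b)
Stationarity (grad_x L = 0): Q x + c + A^T lambda = 0.
Primal feasibility: A x = b.

This gives the KKT block system:
  [ Q   A^T ] [ x     ]   [-c ]
  [ A    0  ] [ lambda ] = [ b ]

Solving the linear system:
  x*      = (1.4686, -0.8508, 0.0209)
  lambda* = (0.9869, 5.212)
  f(x*)   = 15.4097

x* = (1.4686, -0.8508, 0.0209), lambda* = (0.9869, 5.212)


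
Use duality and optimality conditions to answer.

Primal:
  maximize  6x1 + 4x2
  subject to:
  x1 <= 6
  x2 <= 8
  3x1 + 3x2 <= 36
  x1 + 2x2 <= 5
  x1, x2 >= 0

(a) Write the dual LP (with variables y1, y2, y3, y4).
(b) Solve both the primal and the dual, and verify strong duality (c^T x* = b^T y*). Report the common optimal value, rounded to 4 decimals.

The standard primal-dual pair for 'max c^T x s.t. A x <= b, x >= 0' is:
  Dual:  min b^T y  s.t.  A^T y >= c,  y >= 0.

So the dual LP is:
  minimize  6y1 + 8y2 + 36y3 + 5y4
  subject to:
    y1 + 3y3 + y4 >= 6
    y2 + 3y3 + 2y4 >= 4
    y1, y2, y3, y4 >= 0

Solving the primal: x* = (5, 0).
  primal value c^T x* = 30.
Solving the dual: y* = (0, 0, 0, 6).
  dual value b^T y* = 30.
Strong duality: c^T x* = b^T y*. Confirmed.

30


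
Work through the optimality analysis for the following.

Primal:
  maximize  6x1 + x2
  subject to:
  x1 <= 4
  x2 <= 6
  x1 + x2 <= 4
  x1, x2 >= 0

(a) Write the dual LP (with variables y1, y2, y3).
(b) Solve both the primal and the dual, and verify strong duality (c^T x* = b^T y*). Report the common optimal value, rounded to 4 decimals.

The standard primal-dual pair for 'max c^T x s.t. A x <= b, x >= 0' is:
  Dual:  min b^T y  s.t.  A^T y >= c,  y >= 0.

So the dual LP is:
  minimize  4y1 + 6y2 + 4y3
  subject to:
    y1 + y3 >= 6
    y2 + y3 >= 1
    y1, y2, y3 >= 0

Solving the primal: x* = (4, 0).
  primal value c^T x* = 24.
Solving the dual: y* = (5, 0, 1).
  dual value b^T y* = 24.
Strong duality: c^T x* = b^T y*. Confirmed.

24


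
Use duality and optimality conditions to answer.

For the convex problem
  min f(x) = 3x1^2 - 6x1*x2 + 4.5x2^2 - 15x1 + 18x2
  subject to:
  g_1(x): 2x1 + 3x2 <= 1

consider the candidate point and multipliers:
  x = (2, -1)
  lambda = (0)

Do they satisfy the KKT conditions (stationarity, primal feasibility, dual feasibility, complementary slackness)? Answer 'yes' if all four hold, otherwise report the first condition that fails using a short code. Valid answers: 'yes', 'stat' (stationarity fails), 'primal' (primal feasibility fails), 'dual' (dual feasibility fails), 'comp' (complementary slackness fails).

Gradient of f: grad f(x) = Q x + c = (3, -3)
Constraint values g_i(x) = a_i^T x - b_i:
  g_1((2, -1)) = 0
Stationarity residual: grad f(x) + sum_i lambda_i a_i = (3, -3)
  -> stationarity FAILS
Primal feasibility (all g_i <= 0): OK
Dual feasibility (all lambda_i >= 0): OK
Complementary slackness (lambda_i * g_i(x) = 0 for all i): OK

Verdict: the first failing condition is stationarity -> stat.

stat


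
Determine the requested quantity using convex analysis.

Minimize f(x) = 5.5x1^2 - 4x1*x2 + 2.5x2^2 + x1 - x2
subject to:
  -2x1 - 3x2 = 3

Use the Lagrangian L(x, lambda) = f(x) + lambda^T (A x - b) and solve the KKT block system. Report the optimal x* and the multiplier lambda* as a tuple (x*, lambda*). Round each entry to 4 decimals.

Form the Lagrangian:
  L(x, lambda) = (1/2) x^T Q x + c^T x + lambda^T (A x - b)
Stationarity (grad_x L = 0): Q x + c + A^T lambda = 0.
Primal feasibility: A x = b.

This gives the KKT block system:
  [ Q   A^T ] [ x     ]   [-c ]
  [ A    0  ] [ lambda ] = [ b ]

Solving the linear system:
  x*      = (-0.485, -0.6766)
  lambda* = (-0.8144)
  f(x*)   = 1.3174

x* = (-0.485, -0.6766), lambda* = (-0.8144)


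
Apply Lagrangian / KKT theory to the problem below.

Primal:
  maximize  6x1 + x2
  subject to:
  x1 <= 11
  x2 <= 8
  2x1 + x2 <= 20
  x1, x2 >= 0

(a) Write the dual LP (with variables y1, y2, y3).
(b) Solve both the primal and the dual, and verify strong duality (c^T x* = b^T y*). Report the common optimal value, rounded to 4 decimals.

The standard primal-dual pair for 'max c^T x s.t. A x <= b, x >= 0' is:
  Dual:  min b^T y  s.t.  A^T y >= c,  y >= 0.

So the dual LP is:
  minimize  11y1 + 8y2 + 20y3
  subject to:
    y1 + 2y3 >= 6
    y2 + y3 >= 1
    y1, y2, y3 >= 0

Solving the primal: x* = (10, 0).
  primal value c^T x* = 60.
Solving the dual: y* = (0, 0, 3).
  dual value b^T y* = 60.
Strong duality: c^T x* = b^T y*. Confirmed.

60


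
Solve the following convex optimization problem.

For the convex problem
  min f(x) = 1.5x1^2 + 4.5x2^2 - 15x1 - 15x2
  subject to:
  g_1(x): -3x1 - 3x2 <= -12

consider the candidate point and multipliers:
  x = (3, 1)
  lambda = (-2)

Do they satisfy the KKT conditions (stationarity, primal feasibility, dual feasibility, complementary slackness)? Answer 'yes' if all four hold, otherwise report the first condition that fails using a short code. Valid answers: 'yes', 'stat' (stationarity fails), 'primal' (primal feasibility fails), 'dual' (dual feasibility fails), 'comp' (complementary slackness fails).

Gradient of f: grad f(x) = Q x + c = (-6, -6)
Constraint values g_i(x) = a_i^T x - b_i:
  g_1((3, 1)) = 0
Stationarity residual: grad f(x) + sum_i lambda_i a_i = (0, 0)
  -> stationarity OK
Primal feasibility (all g_i <= 0): OK
Dual feasibility (all lambda_i >= 0): FAILS
Complementary slackness (lambda_i * g_i(x) = 0 for all i): OK

Verdict: the first failing condition is dual_feasibility -> dual.

dual


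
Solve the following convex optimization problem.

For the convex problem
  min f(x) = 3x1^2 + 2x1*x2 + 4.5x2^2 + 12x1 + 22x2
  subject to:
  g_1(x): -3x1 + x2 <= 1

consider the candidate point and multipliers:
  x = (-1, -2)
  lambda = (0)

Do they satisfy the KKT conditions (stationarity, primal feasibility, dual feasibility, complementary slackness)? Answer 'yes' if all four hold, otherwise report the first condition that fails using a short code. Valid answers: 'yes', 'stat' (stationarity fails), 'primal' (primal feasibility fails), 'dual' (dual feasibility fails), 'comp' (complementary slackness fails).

Gradient of f: grad f(x) = Q x + c = (2, 2)
Constraint values g_i(x) = a_i^T x - b_i:
  g_1((-1, -2)) = 0
Stationarity residual: grad f(x) + sum_i lambda_i a_i = (2, 2)
  -> stationarity FAILS
Primal feasibility (all g_i <= 0): OK
Dual feasibility (all lambda_i >= 0): OK
Complementary slackness (lambda_i * g_i(x) = 0 for all i): OK

Verdict: the first failing condition is stationarity -> stat.

stat


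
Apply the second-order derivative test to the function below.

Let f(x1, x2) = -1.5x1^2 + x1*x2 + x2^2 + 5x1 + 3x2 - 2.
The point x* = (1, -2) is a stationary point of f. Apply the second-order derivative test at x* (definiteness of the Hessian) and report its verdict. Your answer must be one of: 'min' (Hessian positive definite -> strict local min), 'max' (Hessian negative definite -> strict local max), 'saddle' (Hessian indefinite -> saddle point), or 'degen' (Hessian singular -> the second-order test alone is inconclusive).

Compute the Hessian H = grad^2 f:
  H = [[-3, 1], [1, 2]]
Verify stationarity: grad f(x*) = H x* + g = (0, 0).
Eigenvalues of H: -3.1926, 2.1926.
Eigenvalues have mixed signs, so H is indefinite -> x* is a saddle point.

saddle


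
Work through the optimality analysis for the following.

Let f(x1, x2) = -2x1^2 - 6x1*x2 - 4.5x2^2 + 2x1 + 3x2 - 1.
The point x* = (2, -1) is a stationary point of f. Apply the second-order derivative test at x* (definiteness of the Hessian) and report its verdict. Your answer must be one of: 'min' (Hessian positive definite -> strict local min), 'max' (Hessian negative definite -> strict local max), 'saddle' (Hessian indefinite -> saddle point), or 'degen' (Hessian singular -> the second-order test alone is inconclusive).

Compute the Hessian H = grad^2 f:
  H = [[-4, -6], [-6, -9]]
Verify stationarity: grad f(x*) = H x* + g = (0, 0).
Eigenvalues of H: -13, 0.
H has a zero eigenvalue (singular; negative semidefinite but not definite), so H is neither positive definite, negative definite, nor indefinite. The second-order test alone is inconclusive -> degen.
(Indeed, f is constant along the null direction of H through x*, so x* is not a strict local extremum.)

degen


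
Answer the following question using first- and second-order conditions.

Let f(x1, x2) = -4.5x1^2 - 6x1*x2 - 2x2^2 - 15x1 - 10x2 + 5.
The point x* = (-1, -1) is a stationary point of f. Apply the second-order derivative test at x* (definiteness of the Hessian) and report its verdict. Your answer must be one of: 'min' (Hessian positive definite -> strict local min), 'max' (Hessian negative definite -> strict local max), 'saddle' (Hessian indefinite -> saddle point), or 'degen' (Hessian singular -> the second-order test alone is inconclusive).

Compute the Hessian H = grad^2 f:
  H = [[-9, -6], [-6, -4]]
Verify stationarity: grad f(x*) = H x* + g = (0, 0).
Eigenvalues of H: -13, 0.
H has a zero eigenvalue (singular; negative semidefinite but not definite), so H is neither positive definite, negative definite, nor indefinite. The second-order test alone is inconclusive -> degen.
(Indeed, f is constant along the null direction of H through x*, so x* is not a strict local extremum.)

degen


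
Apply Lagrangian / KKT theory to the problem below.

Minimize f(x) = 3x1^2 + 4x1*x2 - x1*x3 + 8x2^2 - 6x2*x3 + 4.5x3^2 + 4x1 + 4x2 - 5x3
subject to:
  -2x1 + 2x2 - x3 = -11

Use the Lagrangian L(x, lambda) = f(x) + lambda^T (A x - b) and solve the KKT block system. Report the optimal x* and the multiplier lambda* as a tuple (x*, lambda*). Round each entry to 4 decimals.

Form the Lagrangian:
  L(x, lambda) = (1/2) x^T Q x + c^T x + lambda^T (A x - b)
Stationarity (grad_x L = 0): Q x + c + A^T lambda = 0.
Primal feasibility: A x = b.

This gives the KKT block system:
  [ Q   A^T ] [ x     ]   [-c ]
  [ A    0  ] [ lambda ] = [ b ]

Solving the linear system:
  x*      = (3.3433, -1.8731, 0.5672)
  lambda* = (8)
  f(x*)   = 45.5224

x* = (3.3433, -1.8731, 0.5672), lambda* = (8)


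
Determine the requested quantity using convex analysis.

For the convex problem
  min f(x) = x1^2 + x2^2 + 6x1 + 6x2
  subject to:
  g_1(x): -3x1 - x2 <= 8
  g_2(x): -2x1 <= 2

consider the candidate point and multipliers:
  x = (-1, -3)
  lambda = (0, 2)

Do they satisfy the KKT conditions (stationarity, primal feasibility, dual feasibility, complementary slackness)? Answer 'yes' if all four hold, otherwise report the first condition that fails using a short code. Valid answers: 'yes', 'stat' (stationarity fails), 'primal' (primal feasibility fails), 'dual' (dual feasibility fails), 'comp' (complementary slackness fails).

Gradient of f: grad f(x) = Q x + c = (4, 0)
Constraint values g_i(x) = a_i^T x - b_i:
  g_1((-1, -3)) = -2
  g_2((-1, -3)) = 0
Stationarity residual: grad f(x) + sum_i lambda_i a_i = (0, 0)
  -> stationarity OK
Primal feasibility (all g_i <= 0): OK
Dual feasibility (all lambda_i >= 0): OK
Complementary slackness (lambda_i * g_i(x) = 0 for all i): OK

Verdict: yes, KKT holds.

yes


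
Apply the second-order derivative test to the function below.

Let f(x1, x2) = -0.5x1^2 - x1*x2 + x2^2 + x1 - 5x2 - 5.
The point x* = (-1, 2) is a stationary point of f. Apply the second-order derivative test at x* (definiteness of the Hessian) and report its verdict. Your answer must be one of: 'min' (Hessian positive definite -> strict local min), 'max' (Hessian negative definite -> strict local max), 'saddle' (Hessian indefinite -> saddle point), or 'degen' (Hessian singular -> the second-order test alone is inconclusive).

Compute the Hessian H = grad^2 f:
  H = [[-1, -1], [-1, 2]]
Verify stationarity: grad f(x*) = H x* + g = (0, 0).
Eigenvalues of H: -1.3028, 2.3028.
Eigenvalues have mixed signs, so H is indefinite -> x* is a saddle point.

saddle


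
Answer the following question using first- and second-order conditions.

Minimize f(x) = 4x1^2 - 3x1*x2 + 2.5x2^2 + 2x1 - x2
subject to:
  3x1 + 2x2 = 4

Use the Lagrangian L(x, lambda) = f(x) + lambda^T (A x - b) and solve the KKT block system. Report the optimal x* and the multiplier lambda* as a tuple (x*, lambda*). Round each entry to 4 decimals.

Form the Lagrangian:
  L(x, lambda) = (1/2) x^T Q x + c^T x + lambda^T (A x - b)
Stationarity (grad_x L = 0): Q x + c + A^T lambda = 0.
Primal feasibility: A x = b.

This gives the KKT block system:
  [ Q   A^T ] [ x     ]   [-c ]
  [ A    0  ] [ lambda ] = [ b ]

Solving the linear system:
  x*      = (0.6195, 1.0708)
  lambda* = (-1.2478)
  f(x*)   = 2.5796

x* = (0.6195, 1.0708), lambda* = (-1.2478)


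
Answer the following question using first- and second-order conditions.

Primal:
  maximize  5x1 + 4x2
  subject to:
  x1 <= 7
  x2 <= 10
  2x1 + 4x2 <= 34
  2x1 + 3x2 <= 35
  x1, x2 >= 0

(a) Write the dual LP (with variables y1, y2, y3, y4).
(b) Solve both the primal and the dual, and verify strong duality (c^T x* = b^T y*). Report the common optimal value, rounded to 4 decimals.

The standard primal-dual pair for 'max c^T x s.t. A x <= b, x >= 0' is:
  Dual:  min b^T y  s.t.  A^T y >= c,  y >= 0.

So the dual LP is:
  minimize  7y1 + 10y2 + 34y3 + 35y4
  subject to:
    y1 + 2y3 + 2y4 >= 5
    y2 + 4y3 + 3y4 >= 4
    y1, y2, y3, y4 >= 0

Solving the primal: x* = (7, 5).
  primal value c^T x* = 55.
Solving the dual: y* = (3, 0, 1, 0).
  dual value b^T y* = 55.
Strong duality: c^T x* = b^T y*. Confirmed.

55


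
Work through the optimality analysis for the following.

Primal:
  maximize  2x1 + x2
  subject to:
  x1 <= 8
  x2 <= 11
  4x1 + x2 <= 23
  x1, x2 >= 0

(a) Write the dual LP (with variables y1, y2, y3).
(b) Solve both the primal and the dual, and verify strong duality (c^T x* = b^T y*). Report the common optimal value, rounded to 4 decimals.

The standard primal-dual pair for 'max c^T x s.t. A x <= b, x >= 0' is:
  Dual:  min b^T y  s.t.  A^T y >= c,  y >= 0.

So the dual LP is:
  minimize  8y1 + 11y2 + 23y3
  subject to:
    y1 + 4y3 >= 2
    y2 + y3 >= 1
    y1, y2, y3 >= 0

Solving the primal: x* = (3, 11).
  primal value c^T x* = 17.
Solving the dual: y* = (0, 0.5, 0.5).
  dual value b^T y* = 17.
Strong duality: c^T x* = b^T y*. Confirmed.

17


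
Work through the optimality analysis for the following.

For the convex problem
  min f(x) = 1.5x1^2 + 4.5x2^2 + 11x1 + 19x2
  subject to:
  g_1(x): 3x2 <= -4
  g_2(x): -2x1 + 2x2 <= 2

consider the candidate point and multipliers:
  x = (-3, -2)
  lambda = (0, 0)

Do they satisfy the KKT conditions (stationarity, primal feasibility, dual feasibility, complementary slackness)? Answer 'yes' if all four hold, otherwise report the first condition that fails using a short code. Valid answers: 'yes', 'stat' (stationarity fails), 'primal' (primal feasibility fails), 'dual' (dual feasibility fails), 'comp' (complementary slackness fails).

Gradient of f: grad f(x) = Q x + c = (2, 1)
Constraint values g_i(x) = a_i^T x - b_i:
  g_1((-3, -2)) = -2
  g_2((-3, -2)) = 0
Stationarity residual: grad f(x) + sum_i lambda_i a_i = (2, 1)
  -> stationarity FAILS
Primal feasibility (all g_i <= 0): OK
Dual feasibility (all lambda_i >= 0): OK
Complementary slackness (lambda_i * g_i(x) = 0 for all i): OK

Verdict: the first failing condition is stationarity -> stat.

stat


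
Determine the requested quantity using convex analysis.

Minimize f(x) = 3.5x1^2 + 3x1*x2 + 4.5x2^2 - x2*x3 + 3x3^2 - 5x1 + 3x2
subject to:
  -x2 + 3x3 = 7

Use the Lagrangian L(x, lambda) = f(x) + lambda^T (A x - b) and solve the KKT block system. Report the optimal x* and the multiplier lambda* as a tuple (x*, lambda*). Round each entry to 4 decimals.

Form the Lagrangian:
  L(x, lambda) = (1/2) x^T Q x + c^T x + lambda^T (A x - b)
Stationarity (grad_x L = 0): Q x + c + A^T lambda = 0.
Primal feasibility: A x = b.

This gives the KKT block system:
  [ Q   A^T ] [ x     ]   [-c ]
  [ A    0  ] [ lambda ] = [ b ]

Solving the linear system:
  x*      = (1.1296, -0.9691, 2.0103)
  lambda* = (-4.3436)
  f(x*)   = 10.9249

x* = (1.1296, -0.9691, 2.0103), lambda* = (-4.3436)


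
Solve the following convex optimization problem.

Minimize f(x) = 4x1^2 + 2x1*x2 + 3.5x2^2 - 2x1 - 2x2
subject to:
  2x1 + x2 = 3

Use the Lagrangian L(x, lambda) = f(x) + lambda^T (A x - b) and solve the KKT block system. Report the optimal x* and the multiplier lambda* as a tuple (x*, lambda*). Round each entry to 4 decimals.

Form the Lagrangian:
  L(x, lambda) = (1/2) x^T Q x + c^T x + lambda^T (A x - b)
Stationarity (grad_x L = 0): Q x + c + A^T lambda = 0.
Primal feasibility: A x = b.

This gives the KKT block system:
  [ Q   A^T ] [ x     ]   [-c ]
  [ A    0  ] [ lambda ] = [ b ]

Solving the linear system:
  x*      = (1.2143, 0.5714)
  lambda* = (-4.4286)
  f(x*)   = 4.8571

x* = (1.2143, 0.5714), lambda* = (-4.4286)


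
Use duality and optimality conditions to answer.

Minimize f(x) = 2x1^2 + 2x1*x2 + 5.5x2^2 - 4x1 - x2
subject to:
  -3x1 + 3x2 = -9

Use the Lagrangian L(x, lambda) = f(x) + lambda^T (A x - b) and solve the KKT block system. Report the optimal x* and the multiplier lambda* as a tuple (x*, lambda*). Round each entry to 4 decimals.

Form the Lagrangian:
  L(x, lambda) = (1/2) x^T Q x + c^T x + lambda^T (A x - b)
Stationarity (grad_x L = 0): Q x + c + A^T lambda = 0.
Primal feasibility: A x = b.

This gives the KKT block system:
  [ Q   A^T ] [ x     ]   [-c ]
  [ A    0  ] [ lambda ] = [ b ]

Solving the linear system:
  x*      = (2.3158, -0.6842)
  lambda* = (1.2982)
  f(x*)   = 1.5526

x* = (2.3158, -0.6842), lambda* = (1.2982)


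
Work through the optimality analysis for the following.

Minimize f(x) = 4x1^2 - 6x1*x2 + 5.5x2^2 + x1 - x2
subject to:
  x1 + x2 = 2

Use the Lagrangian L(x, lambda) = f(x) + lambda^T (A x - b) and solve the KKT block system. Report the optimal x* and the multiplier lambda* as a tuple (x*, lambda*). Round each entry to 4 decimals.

Form the Lagrangian:
  L(x, lambda) = (1/2) x^T Q x + c^T x + lambda^T (A x - b)
Stationarity (grad_x L = 0): Q x + c + A^T lambda = 0.
Primal feasibility: A x = b.

This gives the KKT block system:
  [ Q   A^T ] [ x     ]   [-c ]
  [ A    0  ] [ lambda ] = [ b ]

Solving the linear system:
  x*      = (1.0323, 0.9677)
  lambda* = (-3.4516)
  f(x*)   = 3.4839

x* = (1.0323, 0.9677), lambda* = (-3.4516)


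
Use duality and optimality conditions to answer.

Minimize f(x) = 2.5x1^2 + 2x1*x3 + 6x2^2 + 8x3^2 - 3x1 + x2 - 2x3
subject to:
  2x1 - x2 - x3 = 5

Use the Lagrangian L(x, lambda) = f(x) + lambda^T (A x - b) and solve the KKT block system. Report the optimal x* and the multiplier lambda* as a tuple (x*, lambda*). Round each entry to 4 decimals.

Form the Lagrangian:
  L(x, lambda) = (1/2) x^T Q x + c^T x + lambda^T (A x - b)
Stationarity (grad_x L = 0): Q x + c + A^T lambda = 0.
Primal feasibility: A x = b.

This gives the KKT block system:
  [ Q   A^T ] [ x     ]   [-c ]
  [ A    0  ] [ lambda ] = [ b ]

Solving the linear system:
  x*      = (2.134, -0.373, -0.359)
  lambda* = (-3.476)
  f(x*)   = 5.6615

x* = (2.134, -0.373, -0.359), lambda* = (-3.476)


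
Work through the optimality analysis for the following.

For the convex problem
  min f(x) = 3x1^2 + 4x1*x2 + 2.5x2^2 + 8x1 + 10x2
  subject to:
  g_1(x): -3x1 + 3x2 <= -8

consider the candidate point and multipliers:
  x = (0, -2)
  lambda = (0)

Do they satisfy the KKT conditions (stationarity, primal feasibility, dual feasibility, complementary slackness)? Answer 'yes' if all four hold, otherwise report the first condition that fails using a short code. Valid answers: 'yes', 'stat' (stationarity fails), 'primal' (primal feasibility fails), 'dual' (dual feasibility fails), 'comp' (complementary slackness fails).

Gradient of f: grad f(x) = Q x + c = (0, 0)
Constraint values g_i(x) = a_i^T x - b_i:
  g_1((0, -2)) = 2
Stationarity residual: grad f(x) + sum_i lambda_i a_i = (0, 0)
  -> stationarity OK
Primal feasibility (all g_i <= 0): FAILS
Dual feasibility (all lambda_i >= 0): OK
Complementary slackness (lambda_i * g_i(x) = 0 for all i): OK

Verdict: the first failing condition is primal_feasibility -> primal.

primal


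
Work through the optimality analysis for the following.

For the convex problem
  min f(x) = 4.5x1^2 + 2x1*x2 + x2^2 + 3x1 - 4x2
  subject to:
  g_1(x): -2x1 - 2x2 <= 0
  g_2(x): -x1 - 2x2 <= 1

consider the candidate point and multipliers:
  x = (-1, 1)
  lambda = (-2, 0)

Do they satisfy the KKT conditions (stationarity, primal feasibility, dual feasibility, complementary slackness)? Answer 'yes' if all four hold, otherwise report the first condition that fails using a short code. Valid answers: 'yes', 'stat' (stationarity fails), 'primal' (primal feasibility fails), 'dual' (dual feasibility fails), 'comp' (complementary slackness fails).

Gradient of f: grad f(x) = Q x + c = (-4, -4)
Constraint values g_i(x) = a_i^T x - b_i:
  g_1((-1, 1)) = 0
  g_2((-1, 1)) = -2
Stationarity residual: grad f(x) + sum_i lambda_i a_i = (0, 0)
  -> stationarity OK
Primal feasibility (all g_i <= 0): OK
Dual feasibility (all lambda_i >= 0): FAILS
Complementary slackness (lambda_i * g_i(x) = 0 for all i): OK

Verdict: the first failing condition is dual_feasibility -> dual.

dual


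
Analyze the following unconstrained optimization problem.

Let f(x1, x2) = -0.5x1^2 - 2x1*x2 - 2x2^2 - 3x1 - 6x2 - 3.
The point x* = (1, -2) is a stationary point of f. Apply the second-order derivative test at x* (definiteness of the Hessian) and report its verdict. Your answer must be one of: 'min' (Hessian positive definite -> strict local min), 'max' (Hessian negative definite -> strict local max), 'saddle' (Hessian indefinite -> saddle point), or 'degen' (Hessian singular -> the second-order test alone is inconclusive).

Compute the Hessian H = grad^2 f:
  H = [[-1, -2], [-2, -4]]
Verify stationarity: grad f(x*) = H x* + g = (0, 0).
Eigenvalues of H: -5, 0.
H has a zero eigenvalue (singular; negative semidefinite but not definite), so H is neither positive definite, negative definite, nor indefinite. The second-order test alone is inconclusive -> degen.
(Indeed, f is constant along the null direction of H through x*, so x* is not a strict local extremum.)

degen


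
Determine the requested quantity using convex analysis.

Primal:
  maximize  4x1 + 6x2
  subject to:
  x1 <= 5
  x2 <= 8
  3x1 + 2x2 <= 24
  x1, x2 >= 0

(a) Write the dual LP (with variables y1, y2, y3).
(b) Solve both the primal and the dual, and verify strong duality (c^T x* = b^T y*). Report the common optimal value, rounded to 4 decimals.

The standard primal-dual pair for 'max c^T x s.t. A x <= b, x >= 0' is:
  Dual:  min b^T y  s.t.  A^T y >= c,  y >= 0.

So the dual LP is:
  minimize  5y1 + 8y2 + 24y3
  subject to:
    y1 + 3y3 >= 4
    y2 + 2y3 >= 6
    y1, y2, y3 >= 0

Solving the primal: x* = (2.6667, 8).
  primal value c^T x* = 58.6667.
Solving the dual: y* = (0, 3.3333, 1.3333).
  dual value b^T y* = 58.6667.
Strong duality: c^T x* = b^T y*. Confirmed.

58.6667


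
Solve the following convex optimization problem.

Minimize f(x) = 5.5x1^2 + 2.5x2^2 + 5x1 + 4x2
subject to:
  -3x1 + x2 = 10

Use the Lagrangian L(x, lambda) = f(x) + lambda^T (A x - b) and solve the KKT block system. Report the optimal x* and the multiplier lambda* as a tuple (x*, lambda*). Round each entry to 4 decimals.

Form the Lagrangian:
  L(x, lambda) = (1/2) x^T Q x + c^T x + lambda^T (A x - b)
Stationarity (grad_x L = 0): Q x + c + A^T lambda = 0.
Primal feasibility: A x = b.

This gives the KKT block system:
  [ Q   A^T ] [ x     ]   [-c ]
  [ A    0  ] [ lambda ] = [ b ]

Solving the linear system:
  x*      = (-2.9821, 1.0536)
  lambda* = (-9.2679)
  f(x*)   = 40.9911

x* = (-2.9821, 1.0536), lambda* = (-9.2679)


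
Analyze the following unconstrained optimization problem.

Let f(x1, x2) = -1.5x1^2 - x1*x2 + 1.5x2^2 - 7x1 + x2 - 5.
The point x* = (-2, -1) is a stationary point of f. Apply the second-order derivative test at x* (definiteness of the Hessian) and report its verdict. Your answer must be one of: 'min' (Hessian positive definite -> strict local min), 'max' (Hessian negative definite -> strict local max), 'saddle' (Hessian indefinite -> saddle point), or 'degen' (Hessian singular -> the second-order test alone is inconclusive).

Compute the Hessian H = grad^2 f:
  H = [[-3, -1], [-1, 3]]
Verify stationarity: grad f(x*) = H x* + g = (0, 0).
Eigenvalues of H: -3.1623, 3.1623.
Eigenvalues have mixed signs, so H is indefinite -> x* is a saddle point.

saddle


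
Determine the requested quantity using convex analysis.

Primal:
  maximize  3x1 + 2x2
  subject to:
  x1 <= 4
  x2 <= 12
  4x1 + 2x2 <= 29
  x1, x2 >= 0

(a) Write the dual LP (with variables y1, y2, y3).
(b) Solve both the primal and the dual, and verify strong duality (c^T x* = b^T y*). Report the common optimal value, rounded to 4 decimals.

The standard primal-dual pair for 'max c^T x s.t. A x <= b, x >= 0' is:
  Dual:  min b^T y  s.t.  A^T y >= c,  y >= 0.

So the dual LP is:
  minimize  4y1 + 12y2 + 29y3
  subject to:
    y1 + 4y3 >= 3
    y2 + 2y3 >= 2
    y1, y2, y3 >= 0

Solving the primal: x* = (1.25, 12).
  primal value c^T x* = 27.75.
Solving the dual: y* = (0, 0.5, 0.75).
  dual value b^T y* = 27.75.
Strong duality: c^T x* = b^T y*. Confirmed.

27.75


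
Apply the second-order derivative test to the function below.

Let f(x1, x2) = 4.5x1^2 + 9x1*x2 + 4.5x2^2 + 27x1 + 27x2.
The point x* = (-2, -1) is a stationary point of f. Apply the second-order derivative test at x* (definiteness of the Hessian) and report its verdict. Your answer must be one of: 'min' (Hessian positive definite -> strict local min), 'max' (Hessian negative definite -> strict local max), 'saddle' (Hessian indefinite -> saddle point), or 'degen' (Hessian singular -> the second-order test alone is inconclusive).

Compute the Hessian H = grad^2 f:
  H = [[9, 9], [9, 9]]
Verify stationarity: grad f(x*) = H x* + g = (0, 0).
Eigenvalues of H: 0, 18.
H has a zero eigenvalue (singular; positive semidefinite but not definite), so H is neither positive definite, negative definite, nor indefinite. The second-order test alone is inconclusive -> degen.
(Indeed, f is constant along the null direction of H through x*, so x* is not a strict local extremum.)

degen


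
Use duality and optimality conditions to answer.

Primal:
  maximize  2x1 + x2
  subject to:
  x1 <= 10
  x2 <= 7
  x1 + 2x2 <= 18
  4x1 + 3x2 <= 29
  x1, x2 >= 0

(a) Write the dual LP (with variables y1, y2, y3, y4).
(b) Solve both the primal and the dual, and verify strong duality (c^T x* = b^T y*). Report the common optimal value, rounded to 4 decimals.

The standard primal-dual pair for 'max c^T x s.t. A x <= b, x >= 0' is:
  Dual:  min b^T y  s.t.  A^T y >= c,  y >= 0.

So the dual LP is:
  minimize  10y1 + 7y2 + 18y3 + 29y4
  subject to:
    y1 + y3 + 4y4 >= 2
    y2 + 2y3 + 3y4 >= 1
    y1, y2, y3, y4 >= 0

Solving the primal: x* = (7.25, 0).
  primal value c^T x* = 14.5.
Solving the dual: y* = (0, 0, 0, 0.5).
  dual value b^T y* = 14.5.
Strong duality: c^T x* = b^T y*. Confirmed.

14.5


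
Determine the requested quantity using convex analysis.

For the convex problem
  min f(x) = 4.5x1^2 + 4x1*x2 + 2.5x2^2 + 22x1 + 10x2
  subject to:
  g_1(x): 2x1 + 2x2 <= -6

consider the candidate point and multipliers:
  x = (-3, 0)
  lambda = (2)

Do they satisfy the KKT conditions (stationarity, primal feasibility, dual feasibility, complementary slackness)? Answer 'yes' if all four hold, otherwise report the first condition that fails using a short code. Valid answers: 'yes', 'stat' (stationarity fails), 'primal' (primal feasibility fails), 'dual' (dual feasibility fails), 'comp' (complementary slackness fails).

Gradient of f: grad f(x) = Q x + c = (-5, -2)
Constraint values g_i(x) = a_i^T x - b_i:
  g_1((-3, 0)) = 0
Stationarity residual: grad f(x) + sum_i lambda_i a_i = (-1, 2)
  -> stationarity FAILS
Primal feasibility (all g_i <= 0): OK
Dual feasibility (all lambda_i >= 0): OK
Complementary slackness (lambda_i * g_i(x) = 0 for all i): OK

Verdict: the first failing condition is stationarity -> stat.

stat


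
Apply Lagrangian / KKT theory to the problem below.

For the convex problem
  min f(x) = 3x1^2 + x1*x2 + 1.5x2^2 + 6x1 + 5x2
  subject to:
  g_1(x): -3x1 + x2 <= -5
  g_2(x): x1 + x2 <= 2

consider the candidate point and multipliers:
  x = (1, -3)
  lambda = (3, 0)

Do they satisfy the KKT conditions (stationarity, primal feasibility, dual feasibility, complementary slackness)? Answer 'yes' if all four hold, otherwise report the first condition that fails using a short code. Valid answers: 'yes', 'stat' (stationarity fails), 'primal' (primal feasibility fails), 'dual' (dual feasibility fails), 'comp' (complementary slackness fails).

Gradient of f: grad f(x) = Q x + c = (9, -3)
Constraint values g_i(x) = a_i^T x - b_i:
  g_1((1, -3)) = -1
  g_2((1, -3)) = -4
Stationarity residual: grad f(x) + sum_i lambda_i a_i = (0, 0)
  -> stationarity OK
Primal feasibility (all g_i <= 0): OK
Dual feasibility (all lambda_i >= 0): OK
Complementary slackness (lambda_i * g_i(x) = 0 for all i): FAILS

Verdict: the first failing condition is complementary_slackness -> comp.

comp


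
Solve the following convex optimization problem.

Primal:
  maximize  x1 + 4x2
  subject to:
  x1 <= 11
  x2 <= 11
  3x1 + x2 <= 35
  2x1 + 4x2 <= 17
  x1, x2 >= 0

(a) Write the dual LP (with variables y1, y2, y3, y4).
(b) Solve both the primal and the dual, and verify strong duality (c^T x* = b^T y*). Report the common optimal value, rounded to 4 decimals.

The standard primal-dual pair for 'max c^T x s.t. A x <= b, x >= 0' is:
  Dual:  min b^T y  s.t.  A^T y >= c,  y >= 0.

So the dual LP is:
  minimize  11y1 + 11y2 + 35y3 + 17y4
  subject to:
    y1 + 3y3 + 2y4 >= 1
    y2 + y3 + 4y4 >= 4
    y1, y2, y3, y4 >= 0

Solving the primal: x* = (0, 4.25).
  primal value c^T x* = 17.
Solving the dual: y* = (0, 0, 0, 1).
  dual value b^T y* = 17.
Strong duality: c^T x* = b^T y*. Confirmed.

17


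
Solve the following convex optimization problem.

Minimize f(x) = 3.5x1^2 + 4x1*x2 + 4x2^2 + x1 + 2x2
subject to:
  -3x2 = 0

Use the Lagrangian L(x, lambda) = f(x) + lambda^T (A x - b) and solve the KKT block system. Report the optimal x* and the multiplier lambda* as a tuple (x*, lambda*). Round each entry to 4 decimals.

Form the Lagrangian:
  L(x, lambda) = (1/2) x^T Q x + c^T x + lambda^T (A x - b)
Stationarity (grad_x L = 0): Q x + c + A^T lambda = 0.
Primal feasibility: A x = b.

This gives the KKT block system:
  [ Q   A^T ] [ x     ]   [-c ]
  [ A    0  ] [ lambda ] = [ b ]

Solving the linear system:
  x*      = (-0.1429, 0)
  lambda* = (0.4762)
  f(x*)   = -0.0714

x* = (-0.1429, 0), lambda* = (0.4762)


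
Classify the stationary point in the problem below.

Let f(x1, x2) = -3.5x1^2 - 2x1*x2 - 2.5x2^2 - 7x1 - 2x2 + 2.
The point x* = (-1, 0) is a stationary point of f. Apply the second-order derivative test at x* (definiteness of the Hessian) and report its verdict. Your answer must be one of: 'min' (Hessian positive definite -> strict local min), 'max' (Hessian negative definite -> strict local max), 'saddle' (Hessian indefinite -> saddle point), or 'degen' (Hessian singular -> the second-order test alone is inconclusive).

Compute the Hessian H = grad^2 f:
  H = [[-7, -2], [-2, -5]]
Verify stationarity: grad f(x*) = H x* + g = (0, 0).
Eigenvalues of H: -8.2361, -3.7639.
Both eigenvalues < 0, so H is negative definite -> x* is a strict local max.

max


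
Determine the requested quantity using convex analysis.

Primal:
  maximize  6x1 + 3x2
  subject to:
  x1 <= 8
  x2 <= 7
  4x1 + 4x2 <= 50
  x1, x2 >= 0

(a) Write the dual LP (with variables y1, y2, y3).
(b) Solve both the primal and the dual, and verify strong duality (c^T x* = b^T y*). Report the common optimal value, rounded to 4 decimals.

The standard primal-dual pair for 'max c^T x s.t. A x <= b, x >= 0' is:
  Dual:  min b^T y  s.t.  A^T y >= c,  y >= 0.

So the dual LP is:
  minimize  8y1 + 7y2 + 50y3
  subject to:
    y1 + 4y3 >= 6
    y2 + 4y3 >= 3
    y1, y2, y3 >= 0

Solving the primal: x* = (8, 4.5).
  primal value c^T x* = 61.5.
Solving the dual: y* = (3, 0, 0.75).
  dual value b^T y* = 61.5.
Strong duality: c^T x* = b^T y*. Confirmed.

61.5


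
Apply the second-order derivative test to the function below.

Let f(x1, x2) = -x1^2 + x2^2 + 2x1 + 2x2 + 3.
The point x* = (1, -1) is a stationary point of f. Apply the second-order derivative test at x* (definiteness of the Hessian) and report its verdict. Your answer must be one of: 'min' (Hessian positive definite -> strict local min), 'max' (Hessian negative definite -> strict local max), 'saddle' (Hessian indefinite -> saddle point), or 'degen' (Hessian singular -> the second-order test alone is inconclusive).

Compute the Hessian H = grad^2 f:
  H = [[-2, 0], [0, 2]]
Verify stationarity: grad f(x*) = H x* + g = (0, 0).
Eigenvalues of H: -2, 2.
Eigenvalues have mixed signs, so H is indefinite -> x* is a saddle point.

saddle


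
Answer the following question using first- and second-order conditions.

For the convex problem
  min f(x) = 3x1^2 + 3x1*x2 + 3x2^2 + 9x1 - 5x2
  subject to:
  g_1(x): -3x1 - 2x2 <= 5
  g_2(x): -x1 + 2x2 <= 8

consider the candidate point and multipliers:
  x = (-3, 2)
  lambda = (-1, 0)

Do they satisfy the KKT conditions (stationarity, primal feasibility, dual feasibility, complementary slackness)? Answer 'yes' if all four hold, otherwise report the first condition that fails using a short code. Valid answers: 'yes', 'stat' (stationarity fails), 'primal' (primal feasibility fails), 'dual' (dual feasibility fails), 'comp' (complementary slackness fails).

Gradient of f: grad f(x) = Q x + c = (-3, -2)
Constraint values g_i(x) = a_i^T x - b_i:
  g_1((-3, 2)) = 0
  g_2((-3, 2)) = -1
Stationarity residual: grad f(x) + sum_i lambda_i a_i = (0, 0)
  -> stationarity OK
Primal feasibility (all g_i <= 0): OK
Dual feasibility (all lambda_i >= 0): FAILS
Complementary slackness (lambda_i * g_i(x) = 0 for all i): OK

Verdict: the first failing condition is dual_feasibility -> dual.

dual


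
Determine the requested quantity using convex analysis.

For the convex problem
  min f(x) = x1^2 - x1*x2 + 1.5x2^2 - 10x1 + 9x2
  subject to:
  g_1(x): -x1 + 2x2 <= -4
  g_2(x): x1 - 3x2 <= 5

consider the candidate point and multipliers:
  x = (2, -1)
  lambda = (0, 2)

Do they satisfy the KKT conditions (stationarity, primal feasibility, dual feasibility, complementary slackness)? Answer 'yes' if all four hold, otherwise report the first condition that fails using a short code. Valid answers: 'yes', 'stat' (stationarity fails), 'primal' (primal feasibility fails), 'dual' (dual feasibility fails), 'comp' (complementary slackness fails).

Gradient of f: grad f(x) = Q x + c = (-5, 4)
Constraint values g_i(x) = a_i^T x - b_i:
  g_1((2, -1)) = 0
  g_2((2, -1)) = 0
Stationarity residual: grad f(x) + sum_i lambda_i a_i = (-3, -2)
  -> stationarity FAILS
Primal feasibility (all g_i <= 0): OK
Dual feasibility (all lambda_i >= 0): OK
Complementary slackness (lambda_i * g_i(x) = 0 for all i): OK

Verdict: the first failing condition is stationarity -> stat.

stat


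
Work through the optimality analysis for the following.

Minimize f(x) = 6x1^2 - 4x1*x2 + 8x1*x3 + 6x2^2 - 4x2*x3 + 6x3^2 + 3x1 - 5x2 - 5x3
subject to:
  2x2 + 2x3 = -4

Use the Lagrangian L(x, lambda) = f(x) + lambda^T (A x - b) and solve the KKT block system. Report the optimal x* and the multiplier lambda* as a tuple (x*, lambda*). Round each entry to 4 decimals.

Form the Lagrangian:
  L(x, lambda) = (1/2) x^T Q x + c^T x + lambda^T (A x - b)
Stationarity (grad_x L = 0): Q x + c + A^T lambda = 0.
Primal feasibility: A x = b.

This gives the KKT block system:
  [ Q   A^T ] [ x     ]   [-c ]
  [ A    0  ] [ lambda ] = [ b ]

Solving the linear system:
  x*      = (0.1333, -0.95, -1.05)
  lambda* = (6.3667)
  f(x*)   = 17.9333

x* = (0.1333, -0.95, -1.05), lambda* = (6.3667)
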